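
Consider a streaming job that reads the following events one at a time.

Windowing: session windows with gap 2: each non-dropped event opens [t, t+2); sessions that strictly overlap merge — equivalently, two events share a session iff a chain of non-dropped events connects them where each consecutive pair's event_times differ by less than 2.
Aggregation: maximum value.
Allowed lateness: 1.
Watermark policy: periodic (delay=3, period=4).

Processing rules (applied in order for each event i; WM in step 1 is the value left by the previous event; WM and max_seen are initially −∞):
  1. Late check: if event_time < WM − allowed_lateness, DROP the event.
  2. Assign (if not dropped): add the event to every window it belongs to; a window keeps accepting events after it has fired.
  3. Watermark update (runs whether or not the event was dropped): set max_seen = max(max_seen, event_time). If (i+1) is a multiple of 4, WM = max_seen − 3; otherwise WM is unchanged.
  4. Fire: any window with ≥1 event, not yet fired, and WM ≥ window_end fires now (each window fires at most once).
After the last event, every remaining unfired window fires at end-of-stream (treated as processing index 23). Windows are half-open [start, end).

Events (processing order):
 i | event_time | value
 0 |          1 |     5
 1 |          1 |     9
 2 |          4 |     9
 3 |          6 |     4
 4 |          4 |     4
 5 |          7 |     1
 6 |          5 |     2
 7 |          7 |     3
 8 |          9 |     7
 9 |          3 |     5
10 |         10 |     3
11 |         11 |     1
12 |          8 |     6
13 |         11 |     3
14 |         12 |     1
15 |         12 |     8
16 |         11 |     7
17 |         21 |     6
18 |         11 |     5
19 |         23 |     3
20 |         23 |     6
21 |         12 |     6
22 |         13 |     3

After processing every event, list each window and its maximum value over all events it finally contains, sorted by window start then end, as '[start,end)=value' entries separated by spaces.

[1,3)=9 [3,14)=9 [21,23)=6 [23,25)=6

i=0 t=1 v=5: → [1,3); WM=−∞
i=1 t=1 v=9: → [1,3); WM=−∞
i=2 t=4 v=9: → [4,6); WM=−∞
i=3 t=6 v=4: → [6,8); WM=3
i=4 t=4 v=4: → [4,6); WM=3
i=5 t=7 v=1: → [6,9); WM=3
i=6 t=5 v=2: → [4,9); WM=3
i=7 t=7 v=3: → [4,9); WM=4
i=8 t=9 v=7: → [9,11); WM=4
i=9 t=3 v=5: → [3,9); WM=4
i=10 t=10 v=3: → [9,12); WM=4
i=11 t=11 v=1: → [9,13); WM=8
i=12 t=8 v=6: → [3,13); WM=8
i=13 t=11 v=3: → [3,13); WM=8
i=14 t=12 v=1: → [3,14); WM=8
i=15 t=12 v=8: → [3,14); WM=9
i=16 t=11 v=7: → [3,14); WM=9
i=17 t=21 v=6: → [21,23); WM=9
i=18 t=11 v=5: → [3,14); WM=9
i=19 t=23 v=3: → [23,25); WM=20
i=20 t=23 v=6: → [23,25); WM=20
i=21 t=12 v=6: DROP (t<20-1); WM=20
i=22 t=13 v=3: DROP (t<20-1); WM=20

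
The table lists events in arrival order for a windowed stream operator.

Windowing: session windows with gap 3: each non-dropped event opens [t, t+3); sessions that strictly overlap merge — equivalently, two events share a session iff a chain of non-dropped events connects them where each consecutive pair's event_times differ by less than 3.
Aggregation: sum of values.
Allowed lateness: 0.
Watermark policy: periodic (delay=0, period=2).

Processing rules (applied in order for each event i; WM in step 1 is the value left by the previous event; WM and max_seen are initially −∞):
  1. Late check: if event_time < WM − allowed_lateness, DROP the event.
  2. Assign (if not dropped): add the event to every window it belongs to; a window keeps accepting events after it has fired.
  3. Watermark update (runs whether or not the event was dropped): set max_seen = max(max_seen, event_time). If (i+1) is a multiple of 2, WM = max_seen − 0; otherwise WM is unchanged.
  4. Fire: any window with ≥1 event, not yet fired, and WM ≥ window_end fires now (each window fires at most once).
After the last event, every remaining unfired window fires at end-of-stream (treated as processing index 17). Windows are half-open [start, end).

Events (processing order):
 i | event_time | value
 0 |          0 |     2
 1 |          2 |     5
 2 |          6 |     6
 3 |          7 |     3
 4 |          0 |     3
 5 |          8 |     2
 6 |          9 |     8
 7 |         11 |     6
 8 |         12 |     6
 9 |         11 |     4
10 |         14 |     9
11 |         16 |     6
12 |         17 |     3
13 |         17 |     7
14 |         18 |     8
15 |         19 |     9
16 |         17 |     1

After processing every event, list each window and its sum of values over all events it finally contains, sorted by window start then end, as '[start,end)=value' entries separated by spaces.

[0,5)=7 [6,22)=77

i=0 t=0 v=2: → [0,3); WM=−∞
i=1 t=2 v=5: → [0,5); WM=2
i=2 t=6 v=6: → [6,9); WM=2
i=3 t=7 v=3: → [6,10); WM=7
i=4 t=0 v=3: DROP (t<7-0); WM=7
i=5 t=8 v=2: → [6,11); WM=8
i=6 t=9 v=8: → [6,12); WM=8
i=7 t=11 v=6: → [6,14); WM=11
i=8 t=12 v=6: → [6,15); WM=11
i=9 t=11 v=4: → [6,15); WM=12
i=10 t=14 v=9: → [6,17); WM=12
i=11 t=16 v=6: → [6,19); WM=16
i=12 t=17 v=3: → [6,20); WM=16
i=13 t=17 v=7: → [6,20); WM=17
i=14 t=18 v=8: → [6,21); WM=17
i=15 t=19 v=9: → [6,22); WM=19
i=16 t=17 v=1: DROP (t<19-0); WM=19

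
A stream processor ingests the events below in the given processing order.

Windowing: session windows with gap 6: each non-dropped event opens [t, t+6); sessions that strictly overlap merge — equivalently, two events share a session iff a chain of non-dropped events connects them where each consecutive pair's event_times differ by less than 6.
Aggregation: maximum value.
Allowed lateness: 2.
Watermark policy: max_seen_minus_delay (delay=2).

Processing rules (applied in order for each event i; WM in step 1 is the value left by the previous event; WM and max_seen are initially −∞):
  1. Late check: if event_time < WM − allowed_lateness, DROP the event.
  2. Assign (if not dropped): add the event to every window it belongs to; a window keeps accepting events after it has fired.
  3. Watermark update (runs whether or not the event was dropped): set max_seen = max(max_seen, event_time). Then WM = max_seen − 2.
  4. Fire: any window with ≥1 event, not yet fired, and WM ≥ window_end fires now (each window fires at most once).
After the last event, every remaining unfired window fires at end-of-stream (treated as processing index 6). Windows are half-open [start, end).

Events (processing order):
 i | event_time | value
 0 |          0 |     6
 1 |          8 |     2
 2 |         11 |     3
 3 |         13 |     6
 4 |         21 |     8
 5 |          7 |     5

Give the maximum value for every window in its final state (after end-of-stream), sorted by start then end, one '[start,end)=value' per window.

i=0 t=0 v=6: → [0,6); WM=-2
i=1 t=8 v=2: → [8,14); WM=6
i=2 t=11 v=3: → [8,17); WM=9
i=3 t=13 v=6: → [8,19); WM=11
i=4 t=21 v=8: → [21,27); WM=19
i=5 t=7 v=5: DROP (t<19-2); WM=19

[0,6)=6 [8,19)=6 [21,27)=8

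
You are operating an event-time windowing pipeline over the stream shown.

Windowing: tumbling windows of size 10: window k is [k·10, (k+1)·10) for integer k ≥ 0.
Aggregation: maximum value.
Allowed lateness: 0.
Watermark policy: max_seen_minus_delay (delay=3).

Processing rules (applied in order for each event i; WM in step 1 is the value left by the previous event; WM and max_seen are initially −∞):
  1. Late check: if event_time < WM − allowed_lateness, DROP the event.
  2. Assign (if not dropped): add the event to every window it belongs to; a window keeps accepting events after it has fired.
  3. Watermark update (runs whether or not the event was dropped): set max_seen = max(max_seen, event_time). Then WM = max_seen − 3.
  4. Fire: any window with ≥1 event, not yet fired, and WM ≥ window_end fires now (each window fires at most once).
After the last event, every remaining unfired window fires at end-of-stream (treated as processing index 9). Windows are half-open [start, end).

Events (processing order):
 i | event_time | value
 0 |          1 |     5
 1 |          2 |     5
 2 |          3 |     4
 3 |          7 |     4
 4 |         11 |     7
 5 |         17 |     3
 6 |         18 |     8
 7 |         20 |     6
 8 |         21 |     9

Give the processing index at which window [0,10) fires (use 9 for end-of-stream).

5

i=0 t=1 v=5: → [0,10); WM=-2
i=1 t=2 v=5: → [0,10); WM=-1
i=2 t=3 v=4: → [0,10); WM=0
i=3 t=7 v=4: → [0,10); WM=4
i=4 t=11 v=7: → [10,20); WM=8
i=5 t=17 v=3: → [10,20); WM=14; [0,10) fires=5
i=6 t=18 v=8: → [10,20); WM=15
i=7 t=20 v=6: → [20,30); WM=17
i=8 t=21 v=9: → [20,30); WM=18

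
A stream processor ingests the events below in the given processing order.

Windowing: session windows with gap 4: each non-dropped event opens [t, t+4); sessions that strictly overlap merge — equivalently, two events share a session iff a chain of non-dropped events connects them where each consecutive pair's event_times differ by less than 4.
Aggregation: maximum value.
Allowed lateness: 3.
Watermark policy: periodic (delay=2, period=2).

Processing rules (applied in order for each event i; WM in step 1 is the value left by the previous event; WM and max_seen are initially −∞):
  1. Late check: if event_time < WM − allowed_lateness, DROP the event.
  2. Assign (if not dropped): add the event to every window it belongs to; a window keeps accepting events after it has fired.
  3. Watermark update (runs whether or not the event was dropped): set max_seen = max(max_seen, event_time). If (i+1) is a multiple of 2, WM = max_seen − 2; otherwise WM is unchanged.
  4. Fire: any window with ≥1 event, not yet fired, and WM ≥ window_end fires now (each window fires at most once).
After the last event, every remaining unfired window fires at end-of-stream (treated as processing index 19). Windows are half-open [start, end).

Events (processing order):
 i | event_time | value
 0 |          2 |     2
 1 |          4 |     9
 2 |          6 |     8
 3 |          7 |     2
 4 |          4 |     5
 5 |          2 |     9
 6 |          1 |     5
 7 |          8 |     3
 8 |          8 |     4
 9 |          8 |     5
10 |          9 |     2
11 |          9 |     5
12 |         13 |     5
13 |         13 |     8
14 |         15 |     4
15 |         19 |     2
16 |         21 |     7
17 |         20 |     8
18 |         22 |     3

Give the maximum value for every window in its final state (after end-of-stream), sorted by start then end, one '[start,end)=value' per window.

i=0 t=2 v=2: → [2,6); WM=−∞
i=1 t=4 v=9: → [2,8); WM=2
i=2 t=6 v=8: → [2,10); WM=2
i=3 t=7 v=2: → [2,11); WM=5
i=4 t=4 v=5: → [2,11); WM=5
i=5 t=2 v=9: → [2,11); WM=5
i=6 t=1 v=5: DROP (t<5-3); WM=5
i=7 t=8 v=3: → [2,12); WM=6
i=8 t=8 v=4: → [2,12); WM=6
i=9 t=8 v=5: → [2,12); WM=6
i=10 t=9 v=2: → [2,13); WM=6
i=11 t=9 v=5: → [2,13); WM=7
i=12 t=13 v=5: → [13,17); WM=7
i=13 t=13 v=8: → [13,17); WM=11
i=14 t=15 v=4: → [13,19); WM=11
i=15 t=19 v=2: → [19,23); WM=17
i=16 t=21 v=7: → [19,25); WM=17
i=17 t=20 v=8: → [19,25); WM=19
i=18 t=22 v=3: → [19,26); WM=19

[2,13)=9 [13,19)=8 [19,26)=8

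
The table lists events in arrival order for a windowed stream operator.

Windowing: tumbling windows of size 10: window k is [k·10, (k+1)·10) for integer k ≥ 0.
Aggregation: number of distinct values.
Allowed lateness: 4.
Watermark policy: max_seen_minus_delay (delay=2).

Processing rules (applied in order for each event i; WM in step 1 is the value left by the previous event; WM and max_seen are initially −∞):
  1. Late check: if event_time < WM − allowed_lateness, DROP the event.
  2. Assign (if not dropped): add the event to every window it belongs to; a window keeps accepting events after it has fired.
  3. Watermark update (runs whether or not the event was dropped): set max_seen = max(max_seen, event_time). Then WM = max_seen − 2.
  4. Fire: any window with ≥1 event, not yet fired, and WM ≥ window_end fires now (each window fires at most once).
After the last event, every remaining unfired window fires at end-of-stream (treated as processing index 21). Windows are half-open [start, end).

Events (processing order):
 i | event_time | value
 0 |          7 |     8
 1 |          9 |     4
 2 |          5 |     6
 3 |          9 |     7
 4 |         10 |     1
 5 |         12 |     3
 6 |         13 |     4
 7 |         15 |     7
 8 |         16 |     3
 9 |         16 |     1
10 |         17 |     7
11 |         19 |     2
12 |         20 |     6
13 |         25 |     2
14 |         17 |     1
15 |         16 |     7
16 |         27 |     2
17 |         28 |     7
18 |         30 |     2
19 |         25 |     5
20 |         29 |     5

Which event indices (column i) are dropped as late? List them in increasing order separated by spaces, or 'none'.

14 15

i=0 t=7 v=8: → [0,10); WM=5
i=1 t=9 v=4: → [0,10); WM=7
i=2 t=5 v=6: → [0,10); WM=7
i=3 t=9 v=7: → [0,10); WM=7
i=4 t=10 v=1: → [10,20); WM=8
i=5 t=12 v=3: → [10,20); WM=10; [0,10) fires=4
i=6 t=13 v=4: → [10,20); WM=11
i=7 t=15 v=7: → [10,20); WM=13
i=8 t=16 v=3: → [10,20); WM=14
i=9 t=16 v=1: → [10,20); WM=14
i=10 t=17 v=7: → [10,20); WM=15
i=11 t=19 v=2: → [10,20); WM=17
i=12 t=20 v=6: → [20,30); WM=18
i=13 t=25 v=2: → [20,30); WM=23; [10,20) fires=5
i=14 t=17 v=1: DROP (t<23-4); WM=23
i=15 t=16 v=7: DROP (t<23-4); WM=23
i=16 t=27 v=2: → [20,30); WM=25
i=17 t=28 v=7: → [20,30); WM=26
i=18 t=30 v=2: → [30,40); WM=28
i=19 t=25 v=5: → [20,30); WM=28
i=20 t=29 v=5: → [20,30); WM=28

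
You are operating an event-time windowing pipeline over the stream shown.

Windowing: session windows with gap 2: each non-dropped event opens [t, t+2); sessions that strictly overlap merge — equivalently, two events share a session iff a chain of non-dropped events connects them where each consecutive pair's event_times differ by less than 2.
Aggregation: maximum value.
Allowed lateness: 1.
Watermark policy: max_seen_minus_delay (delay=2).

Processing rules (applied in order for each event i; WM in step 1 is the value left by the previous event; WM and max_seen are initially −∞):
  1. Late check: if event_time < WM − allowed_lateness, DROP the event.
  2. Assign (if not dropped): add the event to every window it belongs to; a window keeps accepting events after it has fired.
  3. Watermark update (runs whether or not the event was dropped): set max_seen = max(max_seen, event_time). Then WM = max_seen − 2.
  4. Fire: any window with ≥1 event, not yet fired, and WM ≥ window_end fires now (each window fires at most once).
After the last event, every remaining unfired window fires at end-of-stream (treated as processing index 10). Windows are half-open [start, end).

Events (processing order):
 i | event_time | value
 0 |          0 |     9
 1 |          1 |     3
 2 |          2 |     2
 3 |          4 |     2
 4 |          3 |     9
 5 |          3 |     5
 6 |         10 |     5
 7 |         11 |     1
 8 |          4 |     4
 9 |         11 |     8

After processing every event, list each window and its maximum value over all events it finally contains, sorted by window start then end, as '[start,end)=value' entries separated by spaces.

i=0 t=0 v=9: → [0,2); WM=-2
i=1 t=1 v=3: → [0,3); WM=-1
i=2 t=2 v=2: → [0,4); WM=0
i=3 t=4 v=2: → [4,6); WM=2
i=4 t=3 v=9: → [0,6); WM=2
i=5 t=3 v=5: → [0,6); WM=2
i=6 t=10 v=5: → [10,12); WM=8
i=7 t=11 v=1: → [10,13); WM=9
i=8 t=4 v=4: DROP (t<9-1); WM=9
i=9 t=11 v=8: → [10,13); WM=9

[0,6)=9 [10,13)=8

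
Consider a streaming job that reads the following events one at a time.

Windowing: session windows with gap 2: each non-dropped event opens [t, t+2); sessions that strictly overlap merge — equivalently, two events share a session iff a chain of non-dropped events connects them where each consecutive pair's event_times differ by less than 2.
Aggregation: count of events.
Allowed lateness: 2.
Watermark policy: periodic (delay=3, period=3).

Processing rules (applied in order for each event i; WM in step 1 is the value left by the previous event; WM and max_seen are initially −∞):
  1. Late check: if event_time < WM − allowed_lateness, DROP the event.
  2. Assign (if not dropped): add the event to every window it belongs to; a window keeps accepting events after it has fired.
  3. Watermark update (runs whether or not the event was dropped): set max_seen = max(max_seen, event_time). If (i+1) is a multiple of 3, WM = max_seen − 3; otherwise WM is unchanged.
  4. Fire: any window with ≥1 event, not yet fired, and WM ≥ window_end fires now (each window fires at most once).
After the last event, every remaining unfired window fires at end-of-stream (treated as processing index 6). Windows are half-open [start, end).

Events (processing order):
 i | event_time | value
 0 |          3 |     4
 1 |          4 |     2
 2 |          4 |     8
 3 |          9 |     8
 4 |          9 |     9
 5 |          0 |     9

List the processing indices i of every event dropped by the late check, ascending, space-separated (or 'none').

none

i=0 t=3 v=4: → [3,5); WM=−∞
i=1 t=4 v=2: → [3,6); WM=−∞
i=2 t=4 v=8: → [3,6); WM=1
i=3 t=9 v=8: → [9,11); WM=1
i=4 t=9 v=9: → [9,11); WM=1
i=5 t=0 v=9: → [0,2); WM=6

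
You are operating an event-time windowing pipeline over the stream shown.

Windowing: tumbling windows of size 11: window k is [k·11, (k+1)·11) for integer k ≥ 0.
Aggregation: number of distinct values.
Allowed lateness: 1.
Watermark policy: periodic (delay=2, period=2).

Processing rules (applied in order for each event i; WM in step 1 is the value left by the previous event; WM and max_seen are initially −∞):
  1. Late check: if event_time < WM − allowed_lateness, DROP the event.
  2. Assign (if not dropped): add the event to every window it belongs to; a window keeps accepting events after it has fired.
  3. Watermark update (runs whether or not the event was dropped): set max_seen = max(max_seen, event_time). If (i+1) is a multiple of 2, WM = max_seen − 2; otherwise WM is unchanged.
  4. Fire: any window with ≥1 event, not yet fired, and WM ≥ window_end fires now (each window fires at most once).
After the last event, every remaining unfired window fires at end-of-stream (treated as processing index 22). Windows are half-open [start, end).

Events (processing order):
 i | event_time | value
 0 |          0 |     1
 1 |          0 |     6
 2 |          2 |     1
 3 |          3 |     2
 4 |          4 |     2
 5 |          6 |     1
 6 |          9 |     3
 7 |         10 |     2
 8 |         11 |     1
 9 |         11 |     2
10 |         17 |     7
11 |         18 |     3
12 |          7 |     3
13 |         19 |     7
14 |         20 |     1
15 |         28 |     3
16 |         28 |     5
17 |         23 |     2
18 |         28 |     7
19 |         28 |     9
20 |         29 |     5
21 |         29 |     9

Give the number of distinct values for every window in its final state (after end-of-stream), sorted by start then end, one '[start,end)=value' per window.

[0,11)=4 [11,22)=4 [22,33)=4

i=0 t=0 v=1: → [0,11); WM=−∞
i=1 t=0 v=6: → [0,11); WM=-2
i=2 t=2 v=1: → [0,11); WM=-2
i=3 t=3 v=2: → [0,11); WM=1
i=4 t=4 v=2: → [0,11); WM=1
i=5 t=6 v=1: → [0,11); WM=4
i=6 t=9 v=3: → [0,11); WM=4
i=7 t=10 v=2: → [0,11); WM=8
i=8 t=11 v=1: → [11,22); WM=8
i=9 t=11 v=2: → [11,22); WM=9
i=10 t=17 v=7: → [11,22); WM=9
i=11 t=18 v=3: → [11,22); WM=16; [0,11) fires=4
i=12 t=7 v=3: DROP (t<16-1); WM=16
i=13 t=19 v=7: → [11,22); WM=17
i=14 t=20 v=1: → [11,22); WM=17
i=15 t=28 v=3: → [22,33); WM=26; [11,22) fires=4
i=16 t=28 v=5: → [22,33); WM=26
i=17 t=23 v=2: DROP (t<26-1); WM=26
i=18 t=28 v=7: → [22,33); WM=26
i=19 t=28 v=9: → [22,33); WM=26
i=20 t=29 v=5: → [22,33); WM=26
i=21 t=29 v=9: → [22,33); WM=27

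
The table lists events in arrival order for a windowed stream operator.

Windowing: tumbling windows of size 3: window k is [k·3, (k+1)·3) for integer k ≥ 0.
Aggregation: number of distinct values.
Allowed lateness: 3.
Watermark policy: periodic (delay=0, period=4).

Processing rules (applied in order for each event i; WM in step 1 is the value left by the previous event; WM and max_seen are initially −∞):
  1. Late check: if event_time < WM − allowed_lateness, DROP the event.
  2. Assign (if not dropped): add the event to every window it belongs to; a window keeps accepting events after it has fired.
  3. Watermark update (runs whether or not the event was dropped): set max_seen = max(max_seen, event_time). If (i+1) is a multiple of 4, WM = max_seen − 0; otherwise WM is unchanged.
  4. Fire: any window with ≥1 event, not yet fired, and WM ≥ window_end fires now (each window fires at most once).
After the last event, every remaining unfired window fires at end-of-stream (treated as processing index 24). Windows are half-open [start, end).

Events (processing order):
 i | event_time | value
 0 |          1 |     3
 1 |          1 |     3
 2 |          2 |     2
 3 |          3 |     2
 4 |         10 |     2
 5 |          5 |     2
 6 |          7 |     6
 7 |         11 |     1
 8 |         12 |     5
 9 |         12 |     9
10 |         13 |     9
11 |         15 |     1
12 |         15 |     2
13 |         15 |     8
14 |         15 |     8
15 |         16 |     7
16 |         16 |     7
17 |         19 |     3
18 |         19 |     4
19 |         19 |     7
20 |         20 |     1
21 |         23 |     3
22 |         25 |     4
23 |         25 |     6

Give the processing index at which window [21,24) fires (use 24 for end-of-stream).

23

i=0 t=1 v=3: → [0,3); WM=−∞
i=1 t=1 v=3: → [0,3); WM=−∞
i=2 t=2 v=2: → [0,3); WM=−∞
i=3 t=3 v=2: → [3,6); WM=3; [0,3) fires=2
i=4 t=10 v=2: → [9,12); WM=3
i=5 t=5 v=2: → [3,6); WM=3
i=6 t=7 v=6: → [6,9); WM=3
i=7 t=11 v=1: → [9,12); WM=11; [3,6) fires=1 [6,9) fires=1
i=8 t=12 v=5: → [12,15); WM=11
i=9 t=12 v=9: → [12,15); WM=11
i=10 t=13 v=9: → [12,15); WM=11
i=11 t=15 v=1: → [15,18); WM=15; [9,12) fires=2 [12,15) fires=2
i=12 t=15 v=2: → [15,18); WM=15
i=13 t=15 v=8: → [15,18); WM=15
i=14 t=15 v=8: → [15,18); WM=15
i=15 t=16 v=7: → [15,18); WM=16
i=16 t=16 v=7: → [15,18); WM=16
i=17 t=19 v=3: → [18,21); WM=16
i=18 t=19 v=4: → [18,21); WM=16
i=19 t=19 v=7: → [18,21); WM=19; [15,18) fires=4
i=20 t=20 v=1: → [18,21); WM=19
i=21 t=23 v=3: → [21,24); WM=19
i=22 t=25 v=4: → [24,27); WM=19
i=23 t=25 v=6: → [24,27); WM=25; [18,21) fires=4 [21,24) fires=1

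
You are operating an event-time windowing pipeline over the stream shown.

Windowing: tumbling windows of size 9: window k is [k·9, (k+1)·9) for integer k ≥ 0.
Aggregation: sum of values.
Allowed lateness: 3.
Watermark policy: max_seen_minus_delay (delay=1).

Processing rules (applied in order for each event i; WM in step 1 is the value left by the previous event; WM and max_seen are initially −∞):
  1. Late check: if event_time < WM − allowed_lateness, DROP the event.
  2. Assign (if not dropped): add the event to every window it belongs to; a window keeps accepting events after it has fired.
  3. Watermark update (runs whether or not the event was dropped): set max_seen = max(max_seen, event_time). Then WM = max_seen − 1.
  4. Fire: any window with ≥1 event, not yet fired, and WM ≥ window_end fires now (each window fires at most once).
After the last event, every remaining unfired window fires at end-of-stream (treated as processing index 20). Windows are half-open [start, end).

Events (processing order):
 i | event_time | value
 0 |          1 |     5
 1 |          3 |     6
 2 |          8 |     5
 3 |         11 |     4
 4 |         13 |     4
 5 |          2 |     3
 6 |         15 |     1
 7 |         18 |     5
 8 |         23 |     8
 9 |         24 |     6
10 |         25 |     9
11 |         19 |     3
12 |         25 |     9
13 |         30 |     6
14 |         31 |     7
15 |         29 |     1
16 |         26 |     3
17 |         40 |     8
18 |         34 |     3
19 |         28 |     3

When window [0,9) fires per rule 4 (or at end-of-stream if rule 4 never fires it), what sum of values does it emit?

i=0 t=1 v=5: → [0,9); WM=0
i=1 t=3 v=6: → [0,9); WM=2
i=2 t=8 v=5: → [0,9); WM=7
i=3 t=11 v=4: → [9,18); WM=10; [0,9) fires=16
i=4 t=13 v=4: → [9,18); WM=12
i=5 t=2 v=3: DROP (t<12-3); WM=12
i=6 t=15 v=1: → [9,18); WM=14
i=7 t=18 v=5: → [18,27); WM=17
i=8 t=23 v=8: → [18,27); WM=22; [9,18) fires=9
i=9 t=24 v=6: → [18,27); WM=23
i=10 t=25 v=9: → [18,27); WM=24
i=11 t=19 v=3: DROP (t<24-3); WM=24
i=12 t=25 v=9: → [18,27); WM=24
i=13 t=30 v=6: → [27,36); WM=29; [18,27) fires=37
i=14 t=31 v=7: → [27,36); WM=30
i=15 t=29 v=1: → [27,36); WM=30
i=16 t=26 v=3: DROP (t<30-3); WM=30
i=17 t=40 v=8: → [36,45); WM=39; [27,36) fires=14
i=18 t=34 v=3: DROP (t<39-3); WM=39
i=19 t=28 v=3: DROP (t<39-3); WM=39

16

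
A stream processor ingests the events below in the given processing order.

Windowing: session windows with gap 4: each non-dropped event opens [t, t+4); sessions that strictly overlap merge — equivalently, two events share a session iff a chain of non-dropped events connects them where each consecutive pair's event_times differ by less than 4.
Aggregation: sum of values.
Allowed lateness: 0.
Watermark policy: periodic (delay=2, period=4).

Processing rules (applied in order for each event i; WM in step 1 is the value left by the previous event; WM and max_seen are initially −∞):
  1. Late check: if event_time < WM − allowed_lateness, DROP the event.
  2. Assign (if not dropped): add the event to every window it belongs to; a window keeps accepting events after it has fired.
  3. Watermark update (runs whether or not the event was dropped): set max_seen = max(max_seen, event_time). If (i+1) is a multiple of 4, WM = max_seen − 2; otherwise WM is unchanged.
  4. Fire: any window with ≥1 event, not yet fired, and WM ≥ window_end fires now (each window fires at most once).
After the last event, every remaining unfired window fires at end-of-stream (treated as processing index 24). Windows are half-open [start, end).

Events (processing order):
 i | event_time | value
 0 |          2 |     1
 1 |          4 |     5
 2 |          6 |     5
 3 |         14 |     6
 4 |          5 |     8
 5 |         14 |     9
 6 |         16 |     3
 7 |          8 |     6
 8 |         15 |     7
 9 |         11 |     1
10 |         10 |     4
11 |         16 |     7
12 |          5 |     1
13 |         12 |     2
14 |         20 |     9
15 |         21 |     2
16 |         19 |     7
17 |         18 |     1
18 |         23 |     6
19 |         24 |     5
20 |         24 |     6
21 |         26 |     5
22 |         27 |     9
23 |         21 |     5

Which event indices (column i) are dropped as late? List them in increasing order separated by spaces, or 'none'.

i=0 t=2 v=1: → [2,6); WM=−∞
i=1 t=4 v=5: → [2,8); WM=−∞
i=2 t=6 v=5: → [2,10); WM=−∞
i=3 t=14 v=6: → [14,18); WM=12
i=4 t=5 v=8: DROP (t<12-0); WM=12
i=5 t=14 v=9: → [14,18); WM=12
i=6 t=16 v=3: → [14,20); WM=12
i=7 t=8 v=6: DROP (t<12-0); WM=14
i=8 t=15 v=7: → [14,20); WM=14
i=9 t=11 v=1: DROP (t<14-0); WM=14
i=10 t=10 v=4: DROP (t<14-0); WM=14
i=11 t=16 v=7: → [14,20); WM=14
i=12 t=5 v=1: DROP (t<14-0); WM=14
i=13 t=12 v=2: DROP (t<14-0); WM=14
i=14 t=20 v=9: → [20,24); WM=14
i=15 t=21 v=2: → [20,25); WM=19
i=16 t=19 v=7: → [14,25); WM=19
i=17 t=18 v=1: DROP (t<19-0); WM=19
i=18 t=23 v=6: → [14,27); WM=19
i=19 t=24 v=5: → [14,28); WM=22
i=20 t=24 v=6: → [14,28); WM=22
i=21 t=26 v=5: → [14,30); WM=22
i=22 t=27 v=9: → [14,31); WM=22
i=23 t=21 v=5: DROP (t<22-0); WM=25

4 7 9 10 12 13 17 23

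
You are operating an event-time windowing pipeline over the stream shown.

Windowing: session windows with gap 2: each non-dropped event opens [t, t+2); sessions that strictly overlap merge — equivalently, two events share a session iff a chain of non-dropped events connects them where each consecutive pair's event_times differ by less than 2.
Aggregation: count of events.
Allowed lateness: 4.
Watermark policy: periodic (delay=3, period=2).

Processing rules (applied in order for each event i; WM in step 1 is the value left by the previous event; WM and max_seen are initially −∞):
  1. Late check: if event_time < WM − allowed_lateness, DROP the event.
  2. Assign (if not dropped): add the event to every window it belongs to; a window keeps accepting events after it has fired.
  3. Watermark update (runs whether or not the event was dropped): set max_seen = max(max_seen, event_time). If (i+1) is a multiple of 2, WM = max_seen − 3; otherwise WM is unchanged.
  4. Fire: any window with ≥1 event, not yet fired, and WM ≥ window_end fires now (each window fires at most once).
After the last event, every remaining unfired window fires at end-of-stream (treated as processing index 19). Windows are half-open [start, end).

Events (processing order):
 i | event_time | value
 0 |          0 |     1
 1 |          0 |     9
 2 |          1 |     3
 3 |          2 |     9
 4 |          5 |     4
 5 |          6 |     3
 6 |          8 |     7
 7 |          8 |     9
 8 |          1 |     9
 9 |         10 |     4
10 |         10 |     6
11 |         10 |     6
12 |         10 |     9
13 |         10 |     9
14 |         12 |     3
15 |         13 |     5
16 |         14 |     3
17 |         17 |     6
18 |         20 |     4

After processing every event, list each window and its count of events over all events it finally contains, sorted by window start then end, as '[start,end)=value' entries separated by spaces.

i=0 t=0 v=1: → [0,2); WM=−∞
i=1 t=0 v=9: → [0,2); WM=-3
i=2 t=1 v=3: → [0,3); WM=-3
i=3 t=2 v=9: → [0,4); WM=-1
i=4 t=5 v=4: → [5,7); WM=-1
i=5 t=6 v=3: → [5,8); WM=3
i=6 t=8 v=7: → [8,10); WM=3
i=7 t=8 v=9: → [8,10); WM=5
i=8 t=1 v=9: → [0,4); WM=5
i=9 t=10 v=4: → [10,12); WM=7
i=10 t=10 v=6: → [10,12); WM=7
i=11 t=10 v=6: → [10,12); WM=7
i=12 t=10 v=9: → [10,12); WM=7
i=13 t=10 v=9: → [10,12); WM=7
i=14 t=12 v=3: → [12,14); WM=7
i=15 t=13 v=5: → [12,15); WM=10
i=16 t=14 v=3: → [12,16); WM=10
i=17 t=17 v=6: → [17,19); WM=14
i=18 t=20 v=4: → [20,22); WM=14

[0,4)=5 [5,8)=2 [8,10)=2 [10,12)=5 [12,16)=3 [17,19)=1 [20,22)=1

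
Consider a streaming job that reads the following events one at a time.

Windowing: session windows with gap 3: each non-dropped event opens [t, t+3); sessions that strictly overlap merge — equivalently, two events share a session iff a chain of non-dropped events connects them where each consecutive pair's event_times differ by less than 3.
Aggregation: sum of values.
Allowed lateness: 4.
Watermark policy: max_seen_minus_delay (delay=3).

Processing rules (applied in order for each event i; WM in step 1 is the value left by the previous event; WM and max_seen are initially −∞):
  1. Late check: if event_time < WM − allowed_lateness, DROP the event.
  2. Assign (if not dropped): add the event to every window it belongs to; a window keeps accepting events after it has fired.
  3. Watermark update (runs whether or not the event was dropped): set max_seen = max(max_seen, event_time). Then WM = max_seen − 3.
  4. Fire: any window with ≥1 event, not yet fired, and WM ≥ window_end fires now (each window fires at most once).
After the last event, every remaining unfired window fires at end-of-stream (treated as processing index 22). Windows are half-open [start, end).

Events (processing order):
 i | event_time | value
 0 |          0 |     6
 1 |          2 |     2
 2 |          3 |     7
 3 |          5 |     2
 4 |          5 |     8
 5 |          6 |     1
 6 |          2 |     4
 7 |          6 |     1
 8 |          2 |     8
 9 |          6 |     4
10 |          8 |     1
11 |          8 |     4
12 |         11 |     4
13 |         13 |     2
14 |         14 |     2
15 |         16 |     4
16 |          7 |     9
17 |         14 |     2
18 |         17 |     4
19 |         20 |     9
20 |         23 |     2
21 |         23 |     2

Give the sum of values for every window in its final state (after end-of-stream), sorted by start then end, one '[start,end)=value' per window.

i=0 t=0 v=6: → [0,3); WM=-3
i=1 t=2 v=2: → [0,5); WM=-1
i=2 t=3 v=7: → [0,6); WM=0
i=3 t=5 v=2: → [0,8); WM=2
i=4 t=5 v=8: → [0,8); WM=2
i=5 t=6 v=1: → [0,9); WM=3
i=6 t=2 v=4: → [0,9); WM=3
i=7 t=6 v=1: → [0,9); WM=3
i=8 t=2 v=8: → [0,9); WM=3
i=9 t=6 v=4: → [0,9); WM=3
i=10 t=8 v=1: → [0,11); WM=5
i=11 t=8 v=4: → [0,11); WM=5
i=12 t=11 v=4: → [11,14); WM=8
i=13 t=13 v=2: → [11,16); WM=10
i=14 t=14 v=2: → [11,17); WM=11
i=15 t=16 v=4: → [11,19); WM=13
i=16 t=7 v=9: DROP (t<13-4); WM=13
i=17 t=14 v=2: → [11,19); WM=13
i=18 t=17 v=4: → [11,20); WM=14
i=19 t=20 v=9: → [20,23); WM=17
i=20 t=23 v=2: → [23,26); WM=20
i=21 t=23 v=2: → [23,26); WM=20

[0,11)=48 [11,20)=18 [20,23)=9 [23,26)=4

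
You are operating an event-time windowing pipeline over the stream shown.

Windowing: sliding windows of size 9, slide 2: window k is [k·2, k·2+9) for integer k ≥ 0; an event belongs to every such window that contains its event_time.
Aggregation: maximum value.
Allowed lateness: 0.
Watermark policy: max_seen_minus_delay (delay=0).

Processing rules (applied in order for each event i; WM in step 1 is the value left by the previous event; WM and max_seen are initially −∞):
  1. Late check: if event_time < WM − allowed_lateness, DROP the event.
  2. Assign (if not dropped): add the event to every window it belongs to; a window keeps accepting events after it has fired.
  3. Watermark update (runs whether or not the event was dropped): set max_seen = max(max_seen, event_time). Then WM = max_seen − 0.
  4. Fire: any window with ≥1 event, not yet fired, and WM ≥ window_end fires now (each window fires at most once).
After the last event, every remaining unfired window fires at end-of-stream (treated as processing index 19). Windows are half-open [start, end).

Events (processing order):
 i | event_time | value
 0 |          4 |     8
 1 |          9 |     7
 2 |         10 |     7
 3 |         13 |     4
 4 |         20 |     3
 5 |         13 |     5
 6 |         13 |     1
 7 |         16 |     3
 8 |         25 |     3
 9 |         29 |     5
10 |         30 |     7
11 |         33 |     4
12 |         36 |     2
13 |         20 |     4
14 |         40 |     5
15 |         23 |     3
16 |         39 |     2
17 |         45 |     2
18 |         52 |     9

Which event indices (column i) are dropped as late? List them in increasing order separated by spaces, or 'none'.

5 6 7 13 15 16

i=0 t=4 v=8: → [4,13),[2,11),[0,9); WM=4
i=1 t=9 v=7: → [8,17),[6,15),[4,13),[2,11); WM=9; [0,9) fires=8
i=2 t=10 v=7: → [10,19),[8,17),[6,15),[4,13),[2,11); WM=10
i=3 t=13 v=4: → [12,21),[10,19),[8,17),[6,15); WM=13; [2,11) fires=8 [4,13) fires=8
i=4 t=20 v=3: → [20,29),[18,27),[16,25),[14,23),[12,21); WM=20; [6,15) fires=7 [8,17) fires=7 [10,19) fires=7
i=5 t=13 v=5: DROP (t<20-0); WM=20
i=6 t=13 v=1: DROP (t<20-0); WM=20
i=7 t=16 v=3: DROP (t<20-0); WM=20
i=8 t=25 v=3: → [24,33),[22,31),[20,29),[18,27); WM=25; [12,21) fires=4 [14,23) fires=3 [16,25) fires=3
i=9 t=29 v=5: → [28,37),[26,35),[24,33),[22,31); WM=29; [18,27) fires=3 [20,29) fires=3
i=10 t=30 v=7: → [30,39),[28,37),[26,35),[24,33),[22,31); WM=30
i=11 t=33 v=4: → [32,41),[30,39),[28,37),[26,35); WM=33; [22,31) fires=7 [24,33) fires=7
i=12 t=36 v=2: → [36,45),[34,43),[32,41),[30,39),[28,37); WM=36; [26,35) fires=7
i=13 t=20 v=4: DROP (t<36-0); WM=36
i=14 t=40 v=5: → [40,49),[38,47),[36,45),[34,43),[32,41); WM=40; [28,37) fires=7 [30,39) fires=7
i=15 t=23 v=3: DROP (t<40-0); WM=40
i=16 t=39 v=2: DROP (t<40-0); WM=40
i=17 t=45 v=2: → [44,53),[42,51),[40,49),[38,47); WM=45; [32,41) fires=5 [34,43) fires=5 [36,45) fires=5
i=18 t=52 v=9: → [52,61),[50,59),[48,57),[46,55),[44,53); WM=52; [38,47) fires=5 [40,49) fires=5 [42,51) fires=2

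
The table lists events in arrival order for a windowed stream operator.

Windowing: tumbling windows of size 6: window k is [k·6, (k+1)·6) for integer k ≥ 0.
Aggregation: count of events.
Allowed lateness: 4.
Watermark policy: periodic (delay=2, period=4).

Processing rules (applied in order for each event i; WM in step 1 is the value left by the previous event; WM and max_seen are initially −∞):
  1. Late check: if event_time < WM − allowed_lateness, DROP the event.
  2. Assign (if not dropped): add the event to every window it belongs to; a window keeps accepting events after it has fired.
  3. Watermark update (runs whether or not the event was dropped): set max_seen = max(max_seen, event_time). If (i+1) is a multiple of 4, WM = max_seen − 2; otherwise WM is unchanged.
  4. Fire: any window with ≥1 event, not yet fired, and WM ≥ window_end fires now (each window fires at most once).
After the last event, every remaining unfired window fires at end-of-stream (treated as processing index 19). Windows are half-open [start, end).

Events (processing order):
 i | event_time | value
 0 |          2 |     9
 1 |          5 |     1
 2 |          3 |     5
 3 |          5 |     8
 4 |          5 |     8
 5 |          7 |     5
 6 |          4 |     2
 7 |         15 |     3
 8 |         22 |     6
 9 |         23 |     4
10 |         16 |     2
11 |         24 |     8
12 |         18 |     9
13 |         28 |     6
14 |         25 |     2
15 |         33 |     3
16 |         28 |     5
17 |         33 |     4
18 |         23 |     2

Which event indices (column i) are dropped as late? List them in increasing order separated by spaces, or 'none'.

18

i=0 t=2 v=9: → [0,6); WM=−∞
i=1 t=5 v=1: → [0,6); WM=−∞
i=2 t=3 v=5: → [0,6); WM=−∞
i=3 t=5 v=8: → [0,6); WM=3
i=4 t=5 v=8: → [0,6); WM=3
i=5 t=7 v=5: → [6,12); WM=3
i=6 t=4 v=2: → [0,6); WM=3
i=7 t=15 v=3: → [12,18); WM=13; [0,6) fires=6 [6,12) fires=1
i=8 t=22 v=6: → [18,24); WM=13
i=9 t=23 v=4: → [18,24); WM=13
i=10 t=16 v=2: → [12,18); WM=13
i=11 t=24 v=8: → [24,30); WM=22; [12,18) fires=2
i=12 t=18 v=9: → [18,24); WM=22
i=13 t=28 v=6: → [24,30); WM=22
i=14 t=25 v=2: → [24,30); WM=22
i=15 t=33 v=3: → [30,36); WM=31; [18,24) fires=3 [24,30) fires=3
i=16 t=28 v=5: → [24,30); WM=31
i=17 t=33 v=4: → [30,36); WM=31
i=18 t=23 v=2: DROP (t<31-4); WM=31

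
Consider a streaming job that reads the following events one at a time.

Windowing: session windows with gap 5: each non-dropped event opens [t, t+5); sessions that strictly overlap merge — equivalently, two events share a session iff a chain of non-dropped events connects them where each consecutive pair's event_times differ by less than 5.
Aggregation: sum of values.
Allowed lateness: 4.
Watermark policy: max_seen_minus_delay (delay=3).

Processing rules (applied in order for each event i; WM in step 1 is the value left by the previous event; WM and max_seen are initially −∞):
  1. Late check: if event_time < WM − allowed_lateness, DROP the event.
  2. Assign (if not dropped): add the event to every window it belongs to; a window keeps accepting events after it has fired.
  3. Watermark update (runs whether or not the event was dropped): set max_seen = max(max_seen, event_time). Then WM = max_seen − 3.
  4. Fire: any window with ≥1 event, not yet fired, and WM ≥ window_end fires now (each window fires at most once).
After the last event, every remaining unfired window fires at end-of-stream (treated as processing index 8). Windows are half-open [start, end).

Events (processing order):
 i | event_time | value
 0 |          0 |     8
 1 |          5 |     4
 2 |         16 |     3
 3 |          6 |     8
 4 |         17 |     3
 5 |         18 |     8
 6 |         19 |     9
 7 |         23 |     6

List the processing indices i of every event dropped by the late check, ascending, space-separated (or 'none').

3

i=0 t=0 v=8: → [0,5); WM=-3
i=1 t=5 v=4: → [5,10); WM=2
i=2 t=16 v=3: → [16,21); WM=13
i=3 t=6 v=8: DROP (t<13-4); WM=13
i=4 t=17 v=3: → [16,22); WM=14
i=5 t=18 v=8: → [16,23); WM=15
i=6 t=19 v=9: → [16,24); WM=16
i=7 t=23 v=6: → [16,28); WM=20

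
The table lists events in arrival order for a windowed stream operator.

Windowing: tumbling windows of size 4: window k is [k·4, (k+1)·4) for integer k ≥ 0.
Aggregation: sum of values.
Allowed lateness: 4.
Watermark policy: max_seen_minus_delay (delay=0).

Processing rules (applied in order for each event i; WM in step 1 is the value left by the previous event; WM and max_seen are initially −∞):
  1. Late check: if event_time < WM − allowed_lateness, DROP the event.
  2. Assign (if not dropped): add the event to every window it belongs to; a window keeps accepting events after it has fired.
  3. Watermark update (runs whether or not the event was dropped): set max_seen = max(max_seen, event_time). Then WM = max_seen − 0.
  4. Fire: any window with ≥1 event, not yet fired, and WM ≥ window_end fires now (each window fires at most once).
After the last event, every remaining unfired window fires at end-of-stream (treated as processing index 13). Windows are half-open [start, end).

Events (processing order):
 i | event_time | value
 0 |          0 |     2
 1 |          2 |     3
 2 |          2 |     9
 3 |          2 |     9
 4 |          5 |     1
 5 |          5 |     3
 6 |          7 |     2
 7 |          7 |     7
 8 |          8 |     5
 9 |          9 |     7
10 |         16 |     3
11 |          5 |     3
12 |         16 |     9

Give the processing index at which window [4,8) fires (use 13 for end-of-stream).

8

i=0 t=0 v=2: → [0,4); WM=0
i=1 t=2 v=3: → [0,4); WM=2
i=2 t=2 v=9: → [0,4); WM=2
i=3 t=2 v=9: → [0,4); WM=2
i=4 t=5 v=1: → [4,8); WM=5; [0,4) fires=23
i=5 t=5 v=3: → [4,8); WM=5
i=6 t=7 v=2: → [4,8); WM=7
i=7 t=7 v=7: → [4,8); WM=7
i=8 t=8 v=5: → [8,12); WM=8; [4,8) fires=13
i=9 t=9 v=7: → [8,12); WM=9
i=10 t=16 v=3: → [16,20); WM=16; [8,12) fires=12
i=11 t=5 v=3: DROP (t<16-4); WM=16
i=12 t=16 v=9: → [16,20); WM=16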